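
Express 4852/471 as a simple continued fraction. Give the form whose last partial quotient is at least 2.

[10; 3, 3, 6, 2, 3]

4852 = 10×471 + 142
471 = 3×142 + 45
142 = 3×45 + 7
45 = 6×7 + 3
7 = 2×3 + 1
3 = 3×1 + 0  (stop)
So 4852/471 = [10; 3, 3, 6, 2, 3].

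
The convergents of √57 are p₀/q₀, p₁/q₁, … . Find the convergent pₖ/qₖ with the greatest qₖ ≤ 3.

√57 = [7; 1, 1, 4, 1, 1, 14, …] (period length 6).
Convergents:
  p_0/q_0 = 7/1
  p_1/q_1 = 8/1
  p_2/q_2 = 15/2
  p_3/q_3 = 68/9
q_2 = 2 ≤ 3 < 9 = q_3, so the answer is 15/2.

15/2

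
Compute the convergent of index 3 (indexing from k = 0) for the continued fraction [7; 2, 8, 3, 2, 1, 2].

396/53

Using pₖ = aₖpₖ₋₁ + pₖ₋₂, qₖ = aₖqₖ₋₁ + qₖ₋₂ (with p₋₁=1, p₋₂=0, q₋₁=0, q₋₂=1):
  k=0: a=7, p=7, q=1
  k=1: a=2, p=15, q=2
  k=2: a=8, p=127, q=17
  k=3: a=3, p=396, q=53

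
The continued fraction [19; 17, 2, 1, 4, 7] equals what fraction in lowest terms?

33408/1753

Using pₖ = aₖpₖ₋₁ + pₖ₋₂ and qₖ = aₖqₖ₋₁ + qₖ₋₂:
  k=0: a=19, p=19, q=1
  k=1: a=17, p=324, q=17
  k=2: a=2, p=667, q=35
  k=3: a=1, p=991, q=52
  k=4: a=4, p=4631, q=243
  k=5: a=7, p=33408, q=1753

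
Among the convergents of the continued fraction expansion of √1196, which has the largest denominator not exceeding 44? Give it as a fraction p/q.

415/12

√1196 = [34; 1, 1, 2, 1, 1, 68, …] (period length 6).
Convergents:
  p_0/q_0 = 34/1
  p_1/q_1 = 35/1
  p_2/q_2 = 69/2
  p_3/q_3 = 173/5
  p_4/q_4 = 242/7
  p_5/q_5 = 415/12
  p_6/q_6 = 28462/823
q_5 = 12 ≤ 44 < 823 = q_6, so the answer is 415/12.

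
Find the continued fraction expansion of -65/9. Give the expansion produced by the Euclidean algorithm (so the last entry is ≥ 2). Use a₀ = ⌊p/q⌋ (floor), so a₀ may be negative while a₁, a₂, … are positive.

-65 = -8·9 + 7
9 = 1·7 + 2
7 = 3·2 + 1
2 = 2·1 + 0  (stop)
So -65/9 = [-8; 1, 3, 2].

[-8; 1, 3, 2]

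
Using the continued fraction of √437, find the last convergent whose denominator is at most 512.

4599/220

√437 = [20; 1, 9, 2, 9, 1, 40, …] (period length 6).
Convergents:
  p_0/q_0 = 20/1
  p_1/q_1 = 21/1
  p_2/q_2 = 209/10
  p_3/q_3 = 439/21
  p_4/q_4 = 4160/199
  p_5/q_5 = 4599/220
  p_6/q_6 = 188120/8999
q_5 = 220 ≤ 512 < 8999 = q_6, so the answer is 4599/220.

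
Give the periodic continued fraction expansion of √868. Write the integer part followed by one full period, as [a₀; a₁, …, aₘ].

[29; 2, 6, 19, 2, 19, 6, 2, 58]

a₀ = ⌊√868⌋ = 29.
With m₀=0, d₀=1 and mₖ₊₁ = dₖaₖ − mₖ, dₖ₊₁ = (n − mₖ₊₁²)/dₖ, aₖ₊₁ = ⌊(a₀+mₖ₊₁)/dₖ₊₁⌋:
  k=1: m=29, d=27, a=2
  k=2: m=25, d=9, a=6
  k=3: m=29, d=3, a=19
  k=4: m=28, d=28, a=2
  k=5: m=28, d=3, a=19
  k=6: m=29, d=9, a=6
  k=7: m=25, d=27, a=2
  k=8: m=29, d=1, a=58
d=1 and a=2a₀=58 at k=8, so the next step gives (m, d) = (29, 27) again — its k=1 value — and the period has length 8.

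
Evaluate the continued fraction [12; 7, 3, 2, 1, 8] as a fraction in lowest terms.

Fold from the inside: start with 8/1.
  1 + 1/8 = 9/8
  2 + 8/9 = 26/9
  3 + 9/26 = 87/26
  7 + 26/87 = 635/87
  12 + 87/635 = 7707/635

7707/635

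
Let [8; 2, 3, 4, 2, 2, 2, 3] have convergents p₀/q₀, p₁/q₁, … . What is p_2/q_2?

Using pₖ = aₖpₖ₋₁ + pₖ₋₂, qₖ = aₖqₖ₋₁ + qₖ₋₂ (with p₋₁=1, p₋₂=0, q₋₁=0, q₋₂=1):
  k=0: a=8, p=8, q=1
  k=1: a=2, p=17, q=2
  k=2: a=3, p=59, q=7

59/7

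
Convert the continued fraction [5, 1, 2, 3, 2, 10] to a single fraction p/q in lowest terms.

Fold from the inside: start with 10/1.
  2 + 1/10 = 21/10
  3 + 10/21 = 73/21
  2 + 21/73 = 167/73
  1 + 73/167 = 240/167
  5 + 167/240 = 1367/240

1367/240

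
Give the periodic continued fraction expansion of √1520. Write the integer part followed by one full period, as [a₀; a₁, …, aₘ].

a₀ = ⌊√1520⌋ = 38.

[38; 1, 76]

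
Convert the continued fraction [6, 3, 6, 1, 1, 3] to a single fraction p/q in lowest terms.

Fold from the inside: start with 3/1.
  1 + 1/3 = 4/3
  1 + 3/4 = 7/4
  6 + 4/7 = 46/7
  3 + 7/46 = 145/46
  6 + 46/145 = 916/145

916/145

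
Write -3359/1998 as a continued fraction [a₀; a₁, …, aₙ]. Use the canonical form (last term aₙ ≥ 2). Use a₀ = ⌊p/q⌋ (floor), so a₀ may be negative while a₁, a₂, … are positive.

[-2; 3, 7, 3, 9, 3]

-3359 = -2×1998 + 637
1998 = 3×637 + 87
637 = 7×87 + 28
87 = 3×28 + 3
28 = 9×3 + 1
3 = 3×1 + 0  (stop)
So -3359/1998 = [-2; 3, 7, 3, 9, 3].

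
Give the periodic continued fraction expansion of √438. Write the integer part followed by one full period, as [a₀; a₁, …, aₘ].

a₀ = ⌊√438⌋ = 20.
With m₀=0, d₀=1 and mₖ₊₁ = dₖaₖ − mₖ, dₖ₊₁ = (n − mₖ₊₁²)/dₖ, aₖ₊₁ = ⌊(a₀+mₖ₊₁)/dₖ₊₁⌋:
  k=1: m=20, d=38, a=1
  k=2: m=18, d=3, a=12
  k=3: m=18, d=38, a=1
  k=4: m=20, d=1, a=40
d=1 and a=2a₀=40 at k=4, so the next step gives (m, d) = (20, 38) again — its k=1 value — and the period has length 4.

[20; 1, 12, 1, 40]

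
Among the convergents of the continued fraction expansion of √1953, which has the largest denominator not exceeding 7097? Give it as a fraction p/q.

139163/3149

√1953 = [44; 5, 5, 3, 12, 3, 5, 5, 88, …] (period length 8).
Convergents:
  p_0/q_0 = 44/1
  p_1/q_1 = 221/5
  p_2/q_2 = 1149/26
  p_3/q_3 = 3668/83
  p_4/q_4 = 45165/1022
  p_5/q_5 = 139163/3149
  p_6/q_6 = 740980/16767
q_5 = 3149 ≤ 7097 < 16767 = q_6, so the answer is 139163/3149.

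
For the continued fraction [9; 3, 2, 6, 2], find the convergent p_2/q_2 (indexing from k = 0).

Using pₖ = aₖpₖ₋₁ + pₖ₋₂, qₖ = aₖqₖ₋₁ + qₖ₋₂ (with p₋₁=1, p₋₂=0, q₋₁=0, q₋₂=1):
  k=0: a=9, p=9, q=1
  k=1: a=3, p=28, q=3
  k=2: a=2, p=65, q=7

65/7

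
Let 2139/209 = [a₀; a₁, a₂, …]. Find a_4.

3

2139 = 10·209 + 49   →  a_0 = 10
209 = 4·49 + 13   →  a_1 = 4
49 = 3·13 + 10   →  a_2 = 3
13 = 1·10 + 3   →  a_3 = 1
10 = 3·3 + 1   →  a_4 = 3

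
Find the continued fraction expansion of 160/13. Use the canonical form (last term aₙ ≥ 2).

[12; 3, 4]

160 = 12·13 + 4
13 = 3·4 + 1
4 = 4·1 + 0  (stop)
So 160/13 = [12; 3, 4].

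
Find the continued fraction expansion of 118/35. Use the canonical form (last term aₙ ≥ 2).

[3; 2, 1, 2, 4]

118 = 3×35 + 13
35 = 2×13 + 9
13 = 1×9 + 4
9 = 2×4 + 1
4 = 4×1 + 0  (stop)
So 118/35 = [3; 2, 1, 2, 4].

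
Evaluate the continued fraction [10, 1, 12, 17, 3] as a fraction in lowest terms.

Fold from the inside: start with 3/1.
  17 + 1/3 = 52/3
  12 + 3/52 = 627/52
  1 + 52/627 = 679/627
  10 + 627/679 = 7417/679

7417/679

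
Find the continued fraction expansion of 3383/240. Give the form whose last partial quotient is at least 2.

[14; 10, 2, 3, 3]

3383 = 14·240 + 23
240 = 10·23 + 10
23 = 2·10 + 3
10 = 3·3 + 1
3 = 3·1 + 0  (stop)
So 3383/240 = [14; 10, 2, 3, 3].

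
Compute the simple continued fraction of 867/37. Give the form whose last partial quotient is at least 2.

867 = 23·37 + 16
37 = 2·16 + 5
16 = 3·5 + 1
5 = 5·1 + 0  (stop)
So 867/37 = [23; 2, 3, 5].

[23; 2, 3, 5]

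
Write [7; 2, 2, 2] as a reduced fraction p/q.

Fold from the inside: start with 2/1.
  2 + 1/2 = 5/2
  2 + 2/5 = 12/5
  7 + 5/12 = 89/12

89/12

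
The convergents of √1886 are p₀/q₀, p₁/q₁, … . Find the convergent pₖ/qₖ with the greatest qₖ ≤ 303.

√1886 = [43; 2, 2, 1, 42, 1, 2, 2, 86, …] (period length 8).
Convergents:
  p_0/q_0 = 43/1
  p_1/q_1 = 87/2
  p_2/q_2 = 217/5
  p_3/q_3 = 304/7
  p_4/q_4 = 12985/299
  p_5/q_5 = 13289/306
q_4 = 299 ≤ 303 < 306 = q_5, so the answer is 12985/299.

12985/299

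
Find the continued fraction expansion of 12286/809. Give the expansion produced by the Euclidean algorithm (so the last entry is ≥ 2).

[15; 5, 2, 1, 3, 1, 10]

12286 = 15×809 + 151
809 = 5×151 + 54
151 = 2×54 + 43
54 = 1×43 + 11
43 = 3×11 + 10
11 = 1×10 + 1
10 = 10×1 + 0  (stop)
So 12286/809 = [15; 5, 2, 1, 3, 1, 10].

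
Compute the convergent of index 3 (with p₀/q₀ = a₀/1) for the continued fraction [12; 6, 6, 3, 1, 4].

Using pₖ = aₖpₖ₋₁ + pₖ₋₂, qₖ = aₖqₖ₋₁ + qₖ₋₂ (with p₋₁=1, p₋₂=0, q₋₁=0, q₋₂=1):
  k=0: a=12, p=12, q=1
  k=1: a=6, p=73, q=6
  k=2: a=6, p=450, q=37
  k=3: a=3, p=1423, q=117

1423/117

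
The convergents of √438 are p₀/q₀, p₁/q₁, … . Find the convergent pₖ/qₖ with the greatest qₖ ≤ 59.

293/14

√438 = [20; 1, 12, 1, 40, …] (period length 4).
Convergents:
  p_0/q_0 = 20/1
  p_1/q_1 = 21/1
  p_2/q_2 = 272/13
  p_3/q_3 = 293/14
  p_4/q_4 = 11992/573
q_3 = 14 ≤ 59 < 573 = q_4, so the answer is 293/14.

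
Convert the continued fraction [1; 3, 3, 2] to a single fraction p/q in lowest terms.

30/23

Fold from the inside: start with 2/1.
  3 + 1/2 = 7/2
  3 + 2/7 = 23/7
  1 + 7/23 = 30/23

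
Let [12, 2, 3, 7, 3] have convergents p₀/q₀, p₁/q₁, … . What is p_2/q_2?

Using pₖ = aₖpₖ₋₁ + pₖ₋₂, qₖ = aₖqₖ₋₁ + qₖ₋₂ (with p₋₁=1, p₋₂=0, q₋₁=0, q₋₂=1):
  k=0: a=12, p=12, q=1
  k=1: a=2, p=25, q=2
  k=2: a=3, p=87, q=7

87/7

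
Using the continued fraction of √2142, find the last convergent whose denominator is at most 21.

324/7

√2142 = [46; 3, 1, 1, 4, 1, 1, 3, 92, …] (period length 8).
Convergents:
  p_0/q_0 = 46/1
  p_1/q_1 = 139/3
  p_2/q_2 = 185/4
  p_3/q_3 = 324/7
  p_4/q_4 = 1481/32
q_3 = 7 ≤ 21 < 32 = q_4, so the answer is 324/7.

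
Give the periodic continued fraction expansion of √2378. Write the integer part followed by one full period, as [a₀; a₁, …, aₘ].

[48; 1, 3, 3, 1, 96]

a₀ = ⌊√2378⌋ = 48.
With m₀=0, d₀=1 and mₖ₊₁ = dₖaₖ − mₖ, dₖ₊₁ = (n − mₖ₊₁²)/dₖ, aₖ₊₁ = ⌊(a₀+mₖ₊₁)/dₖ₊₁⌋:
  k=1: m=48, d=74, a=1
  k=2: m=26, d=23, a=3
  k=3: m=43, d=23, a=3
  k=4: m=26, d=74, a=1
  k=5: m=48, d=1, a=96
d=1 and a=2a₀=96 at k=5, so the next step gives (m, d) = (48, 74) again — its k=1 value — and the period has length 5.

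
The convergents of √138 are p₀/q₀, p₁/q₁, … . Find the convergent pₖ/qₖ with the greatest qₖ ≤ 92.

√138 = [11; 1, 2, 1, 22, …] (period length 4).
Convergents:
  p_0/q_0 = 11/1
  p_1/q_1 = 12/1
  p_2/q_2 = 35/3
  p_3/q_3 = 47/4
  p_4/q_4 = 1069/91
  p_5/q_5 = 1116/95
q_4 = 91 ≤ 92 < 95 = q_5, so the answer is 1069/91.

1069/91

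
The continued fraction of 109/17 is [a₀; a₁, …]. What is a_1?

109 = 6·17 + 7   →  a_0 = 6
17 = 2·7 + 3   →  a_1 = 2

2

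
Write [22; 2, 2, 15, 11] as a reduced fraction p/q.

19087/852

Fold from the inside: start with 11/1.
  15 + 1/11 = 166/11
  2 + 11/166 = 343/166
  2 + 166/343 = 852/343
  22 + 343/852 = 19087/852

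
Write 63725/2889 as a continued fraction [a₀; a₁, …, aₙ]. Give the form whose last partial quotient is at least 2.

[22; 17, 3, 2, 1, 16]

63725 = 22·2889 + 167
2889 = 17·167 + 50
167 = 3·50 + 17
50 = 2·17 + 16
17 = 1·16 + 1
16 = 16·1 + 0  (stop)
So 63725/2889 = [22; 17, 3, 2, 1, 16].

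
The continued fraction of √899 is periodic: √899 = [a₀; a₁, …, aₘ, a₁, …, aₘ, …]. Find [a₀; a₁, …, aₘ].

a₀ = ⌊√899⌋ = 29.
With m₀=0, d₀=1 and mₖ₊₁ = dₖaₖ − mₖ, dₖ₊₁ = (n − mₖ₊₁²)/dₖ, aₖ₊₁ = ⌊(a₀+mₖ₊₁)/dₖ₊₁⌋:
  k=1: m=29, d=58, a=1
  k=2: m=29, d=1, a=58
d=1 and a=2a₀=58 at k=2, so the next step gives (m, d) = (29, 58) again — its k=1 value — and the period has length 2.

[29; 1, 58]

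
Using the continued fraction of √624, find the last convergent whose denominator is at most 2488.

61176/2449

√624 = [24; 1, 48, …] (period length 2).
Convergents:
  p_0/q_0 = 24/1
  p_1/q_1 = 25/1
  p_2/q_2 = 1224/49
  p_3/q_3 = 1249/50
  p_4/q_4 = 61176/2449
  p_5/q_5 = 62425/2499
q_4 = 2449 ≤ 2488 < 2499 = q_5, so the answer is 61176/2449.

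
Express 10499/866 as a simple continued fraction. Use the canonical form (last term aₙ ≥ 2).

10499 = 12·866 + 107
866 = 8·107 + 10
107 = 10·10 + 7
10 = 1·7 + 3
7 = 2·3 + 1
3 = 3·1 + 0  (stop)
So 10499/866 = [12; 8, 10, 1, 2, 3].

[12; 8, 10, 1, 2, 3]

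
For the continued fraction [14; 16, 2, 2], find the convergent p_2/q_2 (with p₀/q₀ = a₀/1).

464/33

Using pₖ = aₖpₖ₋₁ + pₖ₋₂, qₖ = aₖqₖ₋₁ + qₖ₋₂ (with p₋₁=1, p₋₂=0, q₋₁=0, q₋₂=1):
  k=0: a=14, p=14, q=1
  k=1: a=16, p=225, q=16
  k=2: a=2, p=464, q=33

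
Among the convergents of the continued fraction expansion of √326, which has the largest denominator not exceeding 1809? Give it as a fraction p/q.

√326 = [18; 18, 36, …] (period length 2).
Convergents:
  p_0/q_0 = 18/1
  p_1/q_1 = 325/18
  p_2/q_2 = 11718/649
  p_3/q_3 = 211249/11700
q_2 = 649 ≤ 1809 < 11700 = q_3, so the answer is 11718/649.

11718/649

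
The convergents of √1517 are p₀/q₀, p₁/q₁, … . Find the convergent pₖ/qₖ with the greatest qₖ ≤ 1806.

√1517 = [38; 1, 18, 2, 18, 1, 76, …] (period length 6).
Convergents:
  p_0/q_0 = 38/1
  p_1/q_1 = 39/1
  p_2/q_2 = 740/19
  p_3/q_3 = 1519/39
  p_4/q_4 = 28082/721
  p_5/q_5 = 29601/760
  p_6/q_6 = 2277758/58481
q_5 = 760 ≤ 1806 < 58481 = q_6, so the answer is 29601/760.

29601/760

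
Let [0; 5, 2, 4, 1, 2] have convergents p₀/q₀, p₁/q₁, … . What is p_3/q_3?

Using pₖ = aₖpₖ₋₁ + pₖ₋₂, qₖ = aₖqₖ₋₁ + qₖ₋₂ (with p₋₁=1, p₋₂=0, q₋₁=0, q₋₂=1):
  k=0: a=0, p=0, q=1
  k=1: a=5, p=1, q=5
  k=2: a=2, p=2, q=11
  k=3: a=4, p=9, q=49

9/49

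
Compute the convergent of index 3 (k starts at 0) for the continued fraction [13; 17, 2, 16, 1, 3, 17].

7534/577

Using pₖ = aₖpₖ₋₁ + pₖ₋₂, qₖ = aₖqₖ₋₁ + qₖ₋₂ (with p₋₁=1, p₋₂=0, q₋₁=0, q₋₂=1):
  k=0: a=13, p=13, q=1
  k=1: a=17, p=222, q=17
  k=2: a=2, p=457, q=35
  k=3: a=16, p=7534, q=577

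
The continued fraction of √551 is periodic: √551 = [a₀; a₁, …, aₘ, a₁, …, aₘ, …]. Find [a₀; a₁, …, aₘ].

a₀ = ⌊√551⌋ = 23.
With m₀=0, d₀=1 and mₖ₊₁ = dₖaₖ − mₖ, dₖ₊₁ = (n − mₖ₊₁²)/dₖ, aₖ₊₁ = ⌊(a₀+mₖ₊₁)/dₖ₊₁⌋:
  k=1: m=23, d=22, a=2
  k=2: m=21, d=5, a=8
  k=3: m=19, d=38, a=1
  k=4: m=19, d=5, a=8
  k=5: m=21, d=22, a=2
  k=6: m=23, d=1, a=46
d=1 and a=2a₀=46 at k=6, so the next step gives (m, d) = (23, 22) again — its k=1 value — and the period has length 6.

[23; 2, 8, 1, 8, 2, 46]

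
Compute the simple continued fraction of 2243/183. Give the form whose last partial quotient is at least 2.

[12; 3, 1, 8, 2, 2]

2243 = 12×183 + 47
183 = 3×47 + 42
47 = 1×42 + 5
42 = 8×5 + 2
5 = 2×2 + 1
2 = 2×1 + 0  (stop)
So 2243/183 = [12; 3, 1, 8, 2, 2].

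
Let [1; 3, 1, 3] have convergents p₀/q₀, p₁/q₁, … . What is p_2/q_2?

5/4

Using pₖ = aₖpₖ₋₁ + pₖ₋₂, qₖ = aₖqₖ₋₁ + qₖ₋₂ (with p₋₁=1, p₋₂=0, q₋₁=0, q₋₂=1):
  k=0: a=1, p=1, q=1
  k=1: a=3, p=4, q=3
  k=2: a=1, p=5, q=4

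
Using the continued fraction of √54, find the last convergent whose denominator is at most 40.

169/23

√54 = [7; 2, 1, 6, 1, 2, 14, …] (period length 6).
Convergents:
  p_0/q_0 = 7/1
  p_1/q_1 = 15/2
  p_2/q_2 = 22/3
  p_3/q_3 = 147/20
  p_4/q_4 = 169/23
  p_5/q_5 = 485/66
q_4 = 23 ≤ 40 < 66 = q_5, so the answer is 169/23.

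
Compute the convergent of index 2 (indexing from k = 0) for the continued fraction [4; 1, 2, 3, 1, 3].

14/3

Using pₖ = aₖpₖ₋₁ + pₖ₋₂, qₖ = aₖqₖ₋₁ + qₖ₋₂ (with p₋₁=1, p₋₂=0, q₋₁=0, q₋₂=1):
  k=0: a=4, p=4, q=1
  k=1: a=1, p=5, q=1
  k=2: a=2, p=14, q=3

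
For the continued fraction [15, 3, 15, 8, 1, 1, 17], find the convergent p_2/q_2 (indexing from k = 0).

705/46

Using pₖ = aₖpₖ₋₁ + pₖ₋₂, qₖ = aₖqₖ₋₁ + qₖ₋₂ (with p₋₁=1, p₋₂=0, q₋₁=0, q₋₂=1):
  k=0: a=15, p=15, q=1
  k=1: a=3, p=46, q=3
  k=2: a=15, p=705, q=46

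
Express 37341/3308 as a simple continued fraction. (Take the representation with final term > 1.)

[11; 3, 2, 8, 6, 9]

37341 = 11·3308 + 953
3308 = 3·953 + 449
953 = 2·449 + 55
449 = 8·55 + 9
55 = 6·9 + 1
9 = 9·1 + 0  (stop)
So 37341/3308 = [11; 3, 2, 8, 6, 9].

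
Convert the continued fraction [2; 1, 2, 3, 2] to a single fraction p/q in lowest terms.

62/23

Fold from the inside: start with 2/1.
  3 + 1/2 = 7/2
  2 + 2/7 = 16/7
  1 + 7/16 = 23/16
  2 + 16/23 = 62/23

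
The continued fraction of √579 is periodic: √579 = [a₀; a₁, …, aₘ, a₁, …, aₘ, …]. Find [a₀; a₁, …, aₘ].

a₀ = ⌊√579⌋ = 24.
With m₀=0, d₀=1 and mₖ₊₁ = dₖaₖ − mₖ, dₖ₊₁ = (n − mₖ₊₁²)/dₖ, aₖ₊₁ = ⌊(a₀+mₖ₊₁)/dₖ₊₁⌋:
  k=1: m=24, d=3, a=16
  k=2: m=24, d=1, a=48
d=1 and a=2a₀=48 at k=2, so the next step gives (m, d) = (24, 3) again — its k=1 value — and the period has length 2.

[24; 16, 48]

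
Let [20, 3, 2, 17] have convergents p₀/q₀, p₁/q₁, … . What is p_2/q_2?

142/7

Using pₖ = aₖpₖ₋₁ + pₖ₋₂, qₖ = aₖqₖ₋₁ + qₖ₋₂ (with p₋₁=1, p₋₂=0, q₋₁=0, q₋₂=1):
  k=0: a=20, p=20, q=1
  k=1: a=3, p=61, q=3
  k=2: a=2, p=142, q=7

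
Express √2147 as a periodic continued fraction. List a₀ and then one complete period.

a₀ = ⌊√2147⌋ = 46.
With m₀=0, d₀=1 and mₖ₊₁ = dₖaₖ − mₖ, dₖ₊₁ = (n − mₖ₊₁²)/dₖ, aₖ₊₁ = ⌊(a₀+mₖ₊₁)/dₖ₊₁⌋:
  k=1: m=46, d=31, a=2
  k=2: m=16, d=61, a=1
  k=3: m=45, d=2, a=45
  k=4: m=45, d=61, a=1
  k=5: m=16, d=31, a=2
  k=6: m=46, d=1, a=92
d=1 and a=2a₀=92 at k=6, so the next step gives (m, d) = (46, 31) again — its k=1 value — and the period has length 6.

[46; 2, 1, 45, 1, 2, 92]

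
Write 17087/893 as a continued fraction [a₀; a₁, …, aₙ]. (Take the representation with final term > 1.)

17087 = 19·893 + 120
893 = 7·120 + 53
120 = 2·53 + 14
53 = 3·14 + 11
14 = 1·11 + 3
11 = 3·3 + 2
3 = 1·2 + 1
2 = 2·1 + 0  (stop)
So 17087/893 = [19; 7, 2, 3, 1, 3, 1, 2].

[19; 7, 2, 3, 1, 3, 1, 2]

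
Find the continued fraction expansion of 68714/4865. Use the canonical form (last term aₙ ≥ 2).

[14; 8, 18, 3, 3, 3]

68714 = 14·4865 + 604
4865 = 8·604 + 33
604 = 18·33 + 10
33 = 3·10 + 3
10 = 3·3 + 1
3 = 3·1 + 0  (stop)
So 68714/4865 = [14; 8, 18, 3, 3, 3].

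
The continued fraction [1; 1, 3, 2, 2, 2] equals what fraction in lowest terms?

94/53

Fold from the inside: start with 2/1.
  2 + 1/2 = 5/2
  2 + 2/5 = 12/5
  3 + 5/12 = 41/12
  1 + 12/41 = 53/41
  1 + 41/53 = 94/53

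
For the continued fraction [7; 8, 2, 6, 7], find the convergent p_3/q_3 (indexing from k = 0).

783/110

Using pₖ = aₖpₖ₋₁ + pₖ₋₂, qₖ = aₖqₖ₋₁ + qₖ₋₂ (with p₋₁=1, p₋₂=0, q₋₁=0, q₋₂=1):
  k=0: a=7, p=7, q=1
  k=1: a=8, p=57, q=8
  k=2: a=2, p=121, q=17
  k=3: a=6, p=783, q=110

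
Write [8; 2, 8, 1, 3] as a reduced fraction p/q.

627/74

Using pₖ = aₖpₖ₋₁ + pₖ₋₂ and qₖ = aₖqₖ₋₁ + qₖ₋₂:
  k=0: a=8, p=8, q=1
  k=1: a=2, p=17, q=2
  k=2: a=8, p=144, q=17
  k=3: a=1, p=161, q=19
  k=4: a=3, p=627, q=74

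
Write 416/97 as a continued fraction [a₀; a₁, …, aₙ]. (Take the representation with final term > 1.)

[4; 3, 2, 6, 2]

416 = 4×97 + 28
97 = 3×28 + 13
28 = 2×13 + 2
13 = 6×2 + 1
2 = 2×1 + 0  (stop)
So 416/97 = [4; 3, 2, 6, 2].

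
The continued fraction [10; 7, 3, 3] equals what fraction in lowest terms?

740/73

Using pₖ = aₖpₖ₋₁ + pₖ₋₂ and qₖ = aₖqₖ₋₁ + qₖ₋₂:
  k=0: a=10, p=10, q=1
  k=1: a=7, p=71, q=7
  k=2: a=3, p=223, q=22
  k=3: a=3, p=740, q=73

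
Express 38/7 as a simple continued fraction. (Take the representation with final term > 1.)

[5; 2, 3]

38 = 5*7 + 3
7 = 2*3 + 1
3 = 3*1 + 0  (stop)
So 38/7 = [5; 2, 3].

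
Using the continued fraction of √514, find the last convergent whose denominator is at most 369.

4625/204

√514 = [22; 1, 2, 22, 2, 1, 44, …] (period length 6).
Convergents:
  p_0/q_0 = 22/1
  p_1/q_1 = 23/1
  p_2/q_2 = 68/3
  p_3/q_3 = 1519/67
  p_4/q_4 = 3106/137
  p_5/q_5 = 4625/204
  p_6/q_6 = 206606/9113
q_5 = 204 ≤ 369 < 9113 = q_6, so the answer is 4625/204.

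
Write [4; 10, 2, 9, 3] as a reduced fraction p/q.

2531/618

Using pₖ = aₖpₖ₋₁ + pₖ₋₂ and qₖ = aₖqₖ₋₁ + qₖ₋₂:
  k=0: a=4, p=4, q=1
  k=1: a=10, p=41, q=10
  k=2: a=2, p=86, q=21
  k=3: a=9, p=815, q=199
  k=4: a=3, p=2531, q=618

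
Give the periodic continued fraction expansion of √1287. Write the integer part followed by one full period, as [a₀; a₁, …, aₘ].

[35; 1, 6, 1, 70]

a₀ = ⌊√1287⌋ = 35.
With m₀=0, d₀=1 and mₖ₊₁ = dₖaₖ − mₖ, dₖ₊₁ = (n − mₖ₊₁²)/dₖ, aₖ₊₁ = ⌊(a₀+mₖ₊₁)/dₖ₊₁⌋:
  k=1: m=35, d=62, a=1
  k=2: m=27, d=9, a=6
  k=3: m=27, d=62, a=1
  k=4: m=35, d=1, a=70
d=1 and a=2a₀=70 at k=4, so the next step gives (m, d) = (35, 62) again — its k=1 value — and the period has length 4.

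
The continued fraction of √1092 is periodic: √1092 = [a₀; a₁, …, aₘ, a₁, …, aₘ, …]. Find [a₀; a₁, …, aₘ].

[33; 22, 66]

a₀ = ⌊√1092⌋ = 33.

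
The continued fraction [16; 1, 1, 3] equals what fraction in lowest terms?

116/7

Using pₖ = aₖpₖ₋₁ + pₖ₋₂ and qₖ = aₖqₖ₋₁ + qₖ₋₂:
  k=0: a=16, p=16, q=1
  k=1: a=1, p=17, q=1
  k=2: a=1, p=33, q=2
  k=3: a=3, p=116, q=7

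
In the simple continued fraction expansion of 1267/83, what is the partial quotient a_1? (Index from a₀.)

3

1267 = 15·83 + 22   →  a_0 = 15
83 = 3·22 + 17   →  a_1 = 3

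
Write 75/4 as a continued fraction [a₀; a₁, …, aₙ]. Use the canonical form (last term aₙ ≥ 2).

75 = 18·4 + 3
4 = 1·3 + 1
3 = 3·1 + 0  (stop)
So 75/4 = [18; 1, 3].

[18; 1, 3]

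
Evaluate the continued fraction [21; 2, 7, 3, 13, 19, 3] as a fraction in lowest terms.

782489/36449

Using pₖ = aₖpₖ₋₁ + pₖ₋₂ and qₖ = aₖqₖ₋₁ + qₖ₋₂:
  k=0: a=21, p=21, q=1
  k=1: a=2, p=43, q=2
  k=2: a=7, p=322, q=15
  k=3: a=3, p=1009, q=47
  k=4: a=13, p=13439, q=626
  k=5: a=19, p=256350, q=11941
  k=6: a=3, p=782489, q=36449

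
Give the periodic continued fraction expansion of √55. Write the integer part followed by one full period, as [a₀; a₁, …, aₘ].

[7; 2, 2, 2, 14]

a₀ = ⌊√55⌋ = 7.
With m₀=0, d₀=1 and mₖ₊₁ = dₖaₖ − mₖ, dₖ₊₁ = (n − mₖ₊₁²)/dₖ, aₖ₊₁ = ⌊(a₀+mₖ₊₁)/dₖ₊₁⌋:
  k=1: m=7, d=6, a=2
  k=2: m=5, d=5, a=2
  k=3: m=5, d=6, a=2
  k=4: m=7, d=1, a=14
d=1 and a=2a₀=14 at k=4, so the next step gives (m, d) = (7, 6) again — its k=1 value — and the period has length 4.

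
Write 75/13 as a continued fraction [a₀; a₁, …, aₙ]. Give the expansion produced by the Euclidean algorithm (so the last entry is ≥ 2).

[5; 1, 3, 3]

75 = 5*13 + 10
13 = 1*10 + 3
10 = 3*3 + 1
3 = 3*1 + 0  (stop)
So 75/13 = [5; 1, 3, 3].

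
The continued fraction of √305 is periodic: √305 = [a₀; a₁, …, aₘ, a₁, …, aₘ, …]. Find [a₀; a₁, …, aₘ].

a₀ = ⌊√305⌋ = 17.
With m₀=0, d₀=1 and mₖ₊₁ = dₖaₖ − mₖ, dₖ₊₁ = (n − mₖ₊₁²)/dₖ, aₖ₊₁ = ⌊(a₀+mₖ₊₁)/dₖ₊₁⌋:
  k=1: m=17, d=16, a=2
  k=2: m=15, d=5, a=6
  k=3: m=15, d=16, a=2
  k=4: m=17, d=1, a=34
d=1 and a=2a₀=34 at k=4, so the next step gives (m, d) = (17, 16) again — its k=1 value — and the period has length 4.

[17; 2, 6, 2, 34]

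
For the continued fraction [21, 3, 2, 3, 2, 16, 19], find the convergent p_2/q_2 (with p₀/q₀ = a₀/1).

149/7

Using pₖ = aₖpₖ₋₁ + pₖ₋₂, qₖ = aₖqₖ₋₁ + qₖ₋₂ (with p₋₁=1, p₋₂=0, q₋₁=0, q₋₂=1):
  k=0: a=21, p=21, q=1
  k=1: a=3, p=64, q=3
  k=2: a=2, p=149, q=7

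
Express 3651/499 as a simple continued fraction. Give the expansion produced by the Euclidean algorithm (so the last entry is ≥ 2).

[7; 3, 6, 3, 8]

3651 = 7*499 + 158
499 = 3*158 + 25
158 = 6*25 + 8
25 = 3*8 + 1
8 = 8*1 + 0  (stop)
So 3651/499 = [7; 3, 6, 3, 8].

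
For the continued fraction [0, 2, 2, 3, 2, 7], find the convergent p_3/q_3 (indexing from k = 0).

Using pₖ = aₖpₖ₋₁ + pₖ₋₂, qₖ = aₖqₖ₋₁ + qₖ₋₂ (with p₋₁=1, p₋₂=0, q₋₁=0, q₋₂=1):
  k=0: a=0, p=0, q=1
  k=1: a=2, p=1, q=2
  k=2: a=2, p=2, q=5
  k=3: a=3, p=7, q=17

7/17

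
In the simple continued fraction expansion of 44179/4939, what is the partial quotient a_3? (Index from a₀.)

44179 = 8·4939 + 4667   →  a_0 = 8
4939 = 1·4667 + 272   →  a_1 = 1
4667 = 17·272 + 43   →  a_2 = 17
272 = 6·43 + 14   →  a_3 = 6

6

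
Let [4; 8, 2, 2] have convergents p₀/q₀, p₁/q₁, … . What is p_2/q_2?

Using pₖ = aₖpₖ₋₁ + pₖ₋₂, qₖ = aₖqₖ₋₁ + qₖ₋₂ (with p₋₁=1, p₋₂=0, q₋₁=0, q₋₂=1):
  k=0: a=4, p=4, q=1
  k=1: a=8, p=33, q=8
  k=2: a=2, p=70, q=17

70/17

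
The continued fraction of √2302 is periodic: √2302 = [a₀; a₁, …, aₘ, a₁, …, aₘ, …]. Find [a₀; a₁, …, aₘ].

a₀ = ⌊√2302⌋ = 47.
With m₀=0, d₀=1 and mₖ₊₁ = dₖaₖ − mₖ, dₖ₊₁ = (n − mₖ₊₁²)/dₖ, aₖ₊₁ = ⌊(a₀+mₖ₊₁)/dₖ₊₁⌋:
  k=1: m=47, d=93, a=1
  k=2: m=46, d=2, a=46
  k=3: m=46, d=93, a=1
  k=4: m=47, d=1, a=94
d=1 and a=2a₀=94 at k=4, so the next step gives (m, d) = (47, 93) again — its k=1 value — and the period has length 4.

[47; 1, 46, 1, 94]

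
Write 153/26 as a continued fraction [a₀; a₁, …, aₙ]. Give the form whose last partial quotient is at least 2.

153 = 5*26 + 23
26 = 1*23 + 3
23 = 7*3 + 2
3 = 1*2 + 1
2 = 2*1 + 0  (stop)
So 153/26 = [5; 1, 7, 1, 2].

[5; 1, 7, 1, 2]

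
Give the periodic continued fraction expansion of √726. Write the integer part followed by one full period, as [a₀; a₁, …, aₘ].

a₀ = ⌊√726⌋ = 26.
With m₀=0, d₀=1 and mₖ₊₁ = dₖaₖ − mₖ, dₖ₊₁ = (n − mₖ₊₁²)/dₖ, aₖ₊₁ = ⌊(a₀+mₖ₊₁)/dₖ₊₁⌋:
  k=1: m=26, d=50, a=1
  k=2: m=24, d=3, a=16
  k=3: m=24, d=50, a=1
  k=4: m=26, d=1, a=52
d=1 and a=2a₀=52 at k=4, so the next step gives (m, d) = (26, 50) again — its k=1 value — and the period has length 4.

[26; 1, 16, 1, 52]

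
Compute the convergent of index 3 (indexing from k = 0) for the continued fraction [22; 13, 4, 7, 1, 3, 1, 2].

8477/384

Using pₖ = aₖpₖ₋₁ + pₖ₋₂, qₖ = aₖqₖ₋₁ + qₖ₋₂ (with p₋₁=1, p₋₂=0, q₋₁=0, q₋₂=1):
  k=0: a=22, p=22, q=1
  k=1: a=13, p=287, q=13
  k=2: a=4, p=1170, q=53
  k=3: a=7, p=8477, q=384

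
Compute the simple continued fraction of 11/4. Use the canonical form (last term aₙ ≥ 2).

11 = 2·4 + 3
4 = 1·3 + 1
3 = 3·1 + 0  (stop)
So 11/4 = [2; 1, 3].

[2; 1, 3]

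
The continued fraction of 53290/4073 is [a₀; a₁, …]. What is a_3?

53290 = 13·4073 + 341   →  a_0 = 13
4073 = 11·341 + 322   →  a_1 = 11
341 = 1·322 + 19   →  a_2 = 1
322 = 16·19 + 18   →  a_3 = 16

16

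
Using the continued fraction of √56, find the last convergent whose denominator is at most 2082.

13455/1798

√56 = [7; 2, 14, …] (period length 2).
Convergents:
  p_0/q_0 = 7/1
  p_1/q_1 = 15/2
  p_2/q_2 = 217/29
  p_3/q_3 = 449/60
  p_4/q_4 = 6503/869
  p_5/q_5 = 13455/1798
  p_6/q_6 = 194873/26041
q_5 = 1798 ≤ 2082 < 26041 = q_6, so the answer is 13455/1798.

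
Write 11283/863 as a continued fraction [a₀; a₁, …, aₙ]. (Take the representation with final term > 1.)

11283 = 13×863 + 64
863 = 13×64 + 31
64 = 2×31 + 2
31 = 15×2 + 1
2 = 2×1 + 0  (stop)
So 11283/863 = [13; 13, 2, 15, 2].

[13; 13, 2, 15, 2]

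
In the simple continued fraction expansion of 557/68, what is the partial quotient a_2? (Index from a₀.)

4

557 = 8·68 + 13   →  a_0 = 8
68 = 5·13 + 3   →  a_1 = 5
13 = 4·3 + 1   →  a_2 = 4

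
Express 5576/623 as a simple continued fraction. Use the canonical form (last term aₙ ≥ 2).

5576 = 8*623 + 592
623 = 1*592 + 31
592 = 19*31 + 3
31 = 10*3 + 1
3 = 3*1 + 0  (stop)
So 5576/623 = [8; 1, 19, 10, 3].

[8; 1, 19, 10, 3]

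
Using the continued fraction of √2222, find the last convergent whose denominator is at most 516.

√2222 = [47; 7, 4, 7, 94, …] (period length 4).
Convergents:
  p_0/q_0 = 47/1
  p_1/q_1 = 330/7
  p_2/q_2 = 1367/29
  p_3/q_3 = 9899/210
  p_4/q_4 = 931873/19769
q_3 = 210 ≤ 516 < 19769 = q_4, so the answer is 9899/210.

9899/210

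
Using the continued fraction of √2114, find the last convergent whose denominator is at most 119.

2115/46

√2114 = [45; 1, 44, 1, 90, …] (period length 4).
Convergents:
  p_0/q_0 = 45/1
  p_1/q_1 = 46/1
  p_2/q_2 = 2069/45
  p_3/q_3 = 2115/46
  p_4/q_4 = 192419/4185
q_3 = 46 ≤ 119 < 4185 = q_4, so the answer is 2115/46.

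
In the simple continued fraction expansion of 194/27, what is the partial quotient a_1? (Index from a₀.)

5

194 = 7·27 + 5   →  a_0 = 7
27 = 5·5 + 2   →  a_1 = 5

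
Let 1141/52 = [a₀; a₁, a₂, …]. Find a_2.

16

1141 = 21·52 + 49   →  a_0 = 21
52 = 1·49 + 3   →  a_1 = 1
49 = 16·3 + 1   →  a_2 = 16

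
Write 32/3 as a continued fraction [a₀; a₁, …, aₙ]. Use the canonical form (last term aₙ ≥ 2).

32 = 10*3 + 2
3 = 1*2 + 1
2 = 2*1 + 0  (stop)
So 32/3 = [10; 1, 2].

[10; 1, 2]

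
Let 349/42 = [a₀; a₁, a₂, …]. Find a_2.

4

349 = 8·42 + 13   →  a_0 = 8
42 = 3·13 + 3   →  a_1 = 3
13 = 4·3 + 1   →  a_2 = 4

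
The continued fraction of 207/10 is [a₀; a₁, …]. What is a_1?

207 = 20·10 + 7   →  a_0 = 20
10 = 1·7 + 3   →  a_1 = 1

1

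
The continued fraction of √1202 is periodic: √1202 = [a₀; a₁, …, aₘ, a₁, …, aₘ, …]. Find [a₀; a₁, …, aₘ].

a₀ = ⌊√1202⌋ = 34.
With m₀=0, d₀=1 and mₖ₊₁ = dₖaₖ − mₖ, dₖ₊₁ = (n − mₖ₊₁²)/dₖ, aₖ₊₁ = ⌊(a₀+mₖ₊₁)/dₖ₊₁⌋:
  k=1: m=34, d=46, a=1
  k=2: m=12, d=23, a=2
  k=3: m=34, d=2, a=34
  k=4: m=34, d=23, a=2
  k=5: m=12, d=46, a=1
  k=6: m=34, d=1, a=68
d=1 and a=2a₀=68 at k=6, so the next step gives (m, d) = (34, 46) again — its k=1 value — and the period has length 6.

[34; 1, 2, 34, 2, 1, 68]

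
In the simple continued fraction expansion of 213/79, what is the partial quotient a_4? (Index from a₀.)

2

213 = 2·79 + 55   →  a_0 = 2
79 = 1·55 + 24   →  a_1 = 1
55 = 2·24 + 7   →  a_2 = 2
24 = 3·7 + 3   →  a_3 = 3
7 = 2·3 + 1   →  a_4 = 2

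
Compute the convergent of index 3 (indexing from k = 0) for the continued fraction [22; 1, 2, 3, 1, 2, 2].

227/10

Using pₖ = aₖpₖ₋₁ + pₖ₋₂, qₖ = aₖqₖ₋₁ + qₖ₋₂ (with p₋₁=1, p₋₂=0, q₋₁=0, q₋₂=1):
  k=0: a=22, p=22, q=1
  k=1: a=1, p=23, q=1
  k=2: a=2, p=68, q=3
  k=3: a=3, p=227, q=10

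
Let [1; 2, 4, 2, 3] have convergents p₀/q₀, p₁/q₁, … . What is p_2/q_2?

Using pₖ = aₖpₖ₋₁ + pₖ₋₂, qₖ = aₖqₖ₋₁ + qₖ₋₂ (with p₋₁=1, p₋₂=0, q₋₁=0, q₋₂=1):
  k=0: a=1, p=1, q=1
  k=1: a=2, p=3, q=2
  k=2: a=4, p=13, q=9

13/9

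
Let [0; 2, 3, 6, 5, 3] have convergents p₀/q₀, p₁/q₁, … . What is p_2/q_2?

Using pₖ = aₖpₖ₋₁ + pₖ₋₂, qₖ = aₖqₖ₋₁ + qₖ₋₂ (with p₋₁=1, p₋₂=0, q₋₁=0, q₋₂=1):
  k=0: a=0, p=0, q=1
  k=1: a=2, p=1, q=2
  k=2: a=3, p=3, q=7

3/7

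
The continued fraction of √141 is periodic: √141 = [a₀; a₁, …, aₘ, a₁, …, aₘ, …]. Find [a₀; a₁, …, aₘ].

[11; 1, 6, 1, 22]

a₀ = ⌊√141⌋ = 11.
With m₀=0, d₀=1 and mₖ₊₁ = dₖaₖ − mₖ, dₖ₊₁ = (n − mₖ₊₁²)/dₖ, aₖ₊₁ = ⌊(a₀+mₖ₊₁)/dₖ₊₁⌋:
  k=1: m=11, d=20, a=1
  k=2: m=9, d=3, a=6
  k=3: m=9, d=20, a=1
  k=4: m=11, d=1, a=22
d=1 and a=2a₀=22 at k=4, so the next step gives (m, d) = (11, 20) again — its k=1 value — and the period has length 4.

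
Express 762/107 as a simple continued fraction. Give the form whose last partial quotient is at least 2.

762 = 7·107 + 13
107 = 8·13 + 3
13 = 4·3 + 1
3 = 3·1 + 0  (stop)
So 762/107 = [7; 8, 4, 3].

[7; 8, 4, 3]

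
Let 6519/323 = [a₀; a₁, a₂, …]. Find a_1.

5

6519 = 20·323 + 59   →  a_0 = 20
323 = 5·59 + 28   →  a_1 = 5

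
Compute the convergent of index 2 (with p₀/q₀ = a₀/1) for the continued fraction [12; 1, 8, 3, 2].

116/9

Using pₖ = aₖpₖ₋₁ + pₖ₋₂, qₖ = aₖqₖ₋₁ + qₖ₋₂ (with p₋₁=1, p₋₂=0, q₋₁=0, q₋₂=1):
  k=0: a=12, p=12, q=1
  k=1: a=1, p=13, q=1
  k=2: a=8, p=116, q=9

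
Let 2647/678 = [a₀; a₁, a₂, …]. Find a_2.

9

2647 = 3·678 + 613   →  a_0 = 3
678 = 1·613 + 65   →  a_1 = 1
613 = 9·65 + 28   →  a_2 = 9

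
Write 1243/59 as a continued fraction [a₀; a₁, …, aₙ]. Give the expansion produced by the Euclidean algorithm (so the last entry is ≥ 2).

1243 = 21·59 + 4
59 = 14·4 + 3
4 = 1·3 + 1
3 = 3·1 + 0  (stop)
So 1243/59 = [21; 14, 1, 3].

[21; 14, 1, 3]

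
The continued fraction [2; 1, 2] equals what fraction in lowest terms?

Using pₖ = aₖpₖ₋₁ + pₖ₋₂ and qₖ = aₖqₖ₋₁ + qₖ₋₂:
  k=0: a=2, p=2, q=1
  k=1: a=1, p=3, q=1
  k=2: a=2, p=8, q=3

8/3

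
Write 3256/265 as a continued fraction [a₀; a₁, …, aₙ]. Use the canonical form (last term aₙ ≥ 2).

3256 = 12×265 + 76
265 = 3×76 + 37
76 = 2×37 + 2
37 = 18×2 + 1
2 = 2×1 + 0  (stop)
So 3256/265 = [12; 3, 2, 18, 2].

[12; 3, 2, 18, 2]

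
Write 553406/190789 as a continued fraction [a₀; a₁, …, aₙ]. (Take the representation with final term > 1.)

[2; 1, 9, 16, 12, 6, 2, 7]

553406 = 2×190789 + 171828
190789 = 1×171828 + 18961
171828 = 9×18961 + 1179
18961 = 16×1179 + 97
1179 = 12×97 + 15
97 = 6×15 + 7
15 = 2×7 + 1
7 = 7×1 + 0  (stop)
So 553406/190789 = [2; 1, 9, 16, 12, 6, 2, 7].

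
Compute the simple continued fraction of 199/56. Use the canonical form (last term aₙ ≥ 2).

199 = 3×56 + 31
56 = 1×31 + 25
31 = 1×25 + 6
25 = 4×6 + 1
6 = 6×1 + 0  (stop)
So 199/56 = [3; 1, 1, 4, 6].

[3; 1, 1, 4, 6]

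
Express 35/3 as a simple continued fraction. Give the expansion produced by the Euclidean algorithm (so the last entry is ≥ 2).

[11; 1, 2]

35 = 11×3 + 2
3 = 1×2 + 1
2 = 2×1 + 0  (stop)
So 35/3 = [11; 1, 2].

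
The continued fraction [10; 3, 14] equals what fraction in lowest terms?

Using pₖ = aₖpₖ₋₁ + pₖ₋₂ and qₖ = aₖqₖ₋₁ + qₖ₋₂:
  k=0: a=10, p=10, q=1
  k=1: a=3, p=31, q=3
  k=2: a=14, p=444, q=43

444/43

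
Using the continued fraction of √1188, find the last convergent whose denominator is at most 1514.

48599/1410

√1188 = [34; 2, 7, 6, 7, 2, 68, …] (period length 6).
Convergents:
  p_0/q_0 = 34/1
  p_1/q_1 = 69/2
  p_2/q_2 = 517/15
  p_3/q_3 = 3171/92
  p_4/q_4 = 22714/659
  p_5/q_5 = 48599/1410
  p_6/q_6 = 3327446/96539
q_5 = 1410 ≤ 1514 < 96539 = q_6, so the answer is 48599/1410.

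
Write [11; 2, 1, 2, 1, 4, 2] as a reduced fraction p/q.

Fold from the inside: start with 2/1.
  4 + 1/2 = 9/2
  1 + 2/9 = 11/9
  2 + 9/11 = 31/11
  1 + 11/31 = 42/31
  2 + 31/42 = 115/42
  11 + 42/115 = 1307/115

1307/115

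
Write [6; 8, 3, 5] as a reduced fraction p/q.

Using pₖ = aₖpₖ₋₁ + pₖ₋₂ and qₖ = aₖqₖ₋₁ + qₖ₋₂:
  k=0: a=6, p=6, q=1
  k=1: a=8, p=49, q=8
  k=2: a=3, p=153, q=25
  k=3: a=5, p=814, q=133

814/133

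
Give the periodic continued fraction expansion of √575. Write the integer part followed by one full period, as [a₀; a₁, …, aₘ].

a₀ = ⌊√575⌋ = 23.
With m₀=0, d₀=1 and mₖ₊₁ = dₖaₖ − mₖ, dₖ₊₁ = (n − mₖ₊₁²)/dₖ, aₖ₊₁ = ⌊(a₀+mₖ₊₁)/dₖ₊₁⌋:
  k=1: m=23, d=46, a=1
  k=2: m=23, d=1, a=46
d=1 and a=2a₀=46 at k=2, so the next step gives (m, d) = (23, 46) again — its k=1 value — and the period has length 2.

[23; 1, 46]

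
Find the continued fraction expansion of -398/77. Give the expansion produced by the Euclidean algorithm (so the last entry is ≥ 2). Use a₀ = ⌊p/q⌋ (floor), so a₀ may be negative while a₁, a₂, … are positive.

[-6; 1, 4, 1, 12]

-398 = -6×77 + 64
77 = 1×64 + 13
64 = 4×13 + 12
13 = 1×12 + 1
12 = 12×1 + 0  (stop)
So -398/77 = [-6; 1, 4, 1, 12].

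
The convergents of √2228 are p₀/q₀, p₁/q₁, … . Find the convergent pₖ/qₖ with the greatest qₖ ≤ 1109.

27849/590

√2228 = [47; 4, 1, 22, 1, 4, 94, …] (period length 6).
Convergents:
  p_0/q_0 = 47/1
  p_1/q_1 = 189/4
  p_2/q_2 = 236/5
  p_3/q_3 = 5381/114
  p_4/q_4 = 5617/119
  p_5/q_5 = 27849/590
  p_6/q_6 = 2623423/55579
q_5 = 590 ≤ 1109 < 55579 = q_6, so the answer is 27849/590.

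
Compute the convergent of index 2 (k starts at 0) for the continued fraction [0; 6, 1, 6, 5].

Using pₖ = aₖpₖ₋₁ + pₖ₋₂, qₖ = aₖqₖ₋₁ + qₖ₋₂ (with p₋₁=1, p₋₂=0, q₋₁=0, q₋₂=1):
  k=0: a=0, p=0, q=1
  k=1: a=6, p=1, q=6
  k=2: a=1, p=1, q=7

1/7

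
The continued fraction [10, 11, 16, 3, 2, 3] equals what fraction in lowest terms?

Fold from the inside: start with 3/1.
  2 + 1/3 = 7/3
  3 + 3/7 = 24/7
  16 + 7/24 = 391/24
  11 + 24/391 = 4325/391
  10 + 391/4325 = 43641/4325

43641/4325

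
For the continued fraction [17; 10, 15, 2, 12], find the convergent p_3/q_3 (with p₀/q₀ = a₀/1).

5335/312

Using pₖ = aₖpₖ₋₁ + pₖ₋₂, qₖ = aₖqₖ₋₁ + qₖ₋₂ (with p₋₁=1, p₋₂=0, q₋₁=0, q₋₂=1):
  k=0: a=17, p=17, q=1
  k=1: a=10, p=171, q=10
  k=2: a=15, p=2582, q=151
  k=3: a=2, p=5335, q=312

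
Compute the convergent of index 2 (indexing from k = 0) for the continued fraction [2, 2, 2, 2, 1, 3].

12/5

Using pₖ = aₖpₖ₋₁ + pₖ₋₂, qₖ = aₖqₖ₋₁ + qₖ₋₂ (with p₋₁=1, p₋₂=0, q₋₁=0, q₋₂=1):
  k=0: a=2, p=2, q=1
  k=1: a=2, p=5, q=2
  k=2: a=2, p=12, q=5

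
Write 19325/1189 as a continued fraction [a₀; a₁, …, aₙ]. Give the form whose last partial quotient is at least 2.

19325 = 16*1189 + 301
1189 = 3*301 + 286
301 = 1*286 + 15
286 = 19*15 + 1
15 = 15*1 + 0  (stop)
So 19325/1189 = [16; 3, 1, 19, 15].

[16; 3, 1, 19, 15]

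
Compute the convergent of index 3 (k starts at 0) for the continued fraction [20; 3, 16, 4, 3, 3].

Using pₖ = aₖpₖ₋₁ + pₖ₋₂, qₖ = aₖqₖ₋₁ + qₖ₋₂ (with p₋₁=1, p₋₂=0, q₋₁=0, q₋₂=1):
  k=0: a=20, p=20, q=1
  k=1: a=3, p=61, q=3
  k=2: a=16, p=996, q=49
  k=3: a=4, p=4045, q=199

4045/199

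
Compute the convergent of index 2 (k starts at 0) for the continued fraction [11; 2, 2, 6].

57/5

Using pₖ = aₖpₖ₋₁ + pₖ₋₂, qₖ = aₖqₖ₋₁ + qₖ₋₂ (with p₋₁=1, p₋₂=0, q₋₁=0, q₋₂=1):
  k=0: a=11, p=11, q=1
  k=1: a=2, p=23, q=2
  k=2: a=2, p=57, q=5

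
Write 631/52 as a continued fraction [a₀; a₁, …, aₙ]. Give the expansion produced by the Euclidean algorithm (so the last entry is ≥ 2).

[12; 7, 2, 3]

631 = 12*52 + 7
52 = 7*7 + 3
7 = 2*3 + 1
3 = 3*1 + 0  (stop)
So 631/52 = [12; 7, 2, 3].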